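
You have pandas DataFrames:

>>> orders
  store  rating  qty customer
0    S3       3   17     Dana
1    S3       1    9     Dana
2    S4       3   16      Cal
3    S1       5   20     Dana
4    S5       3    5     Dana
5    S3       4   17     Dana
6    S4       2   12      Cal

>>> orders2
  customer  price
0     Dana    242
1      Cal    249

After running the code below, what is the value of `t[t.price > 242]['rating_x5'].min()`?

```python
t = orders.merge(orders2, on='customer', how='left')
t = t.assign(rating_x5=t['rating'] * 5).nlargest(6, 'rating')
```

merge on 'customer' (how='left') → 7 rows:
  store  rating  qty customer  price
0    S3       3   17     Dana    242
1    S3       1    9     Dana    242
2    S4       3   16      Cal    249
3    S1       5   20     Dana    242
4    S5       3    5     Dana    242
5    S3       4   17     Dana    242
6    S4       2   12      Cal    249
add column rating_x5 = t['rating'] * 5:
  store  rating  qty customer  price  rating_x5
0    S3       3   17     Dana    242         15
1    S3       1    9     Dana    242          5
2    S4       3   16      Cal    249         15
3    S1       5   20     Dana    242         25
4    S5       3    5     Dana    242         15
5    S3       4   17     Dana    242         20
6    S4       2   12      Cal    249         10
take 6 rows with largest rating:
  store  rating  qty customer  price  rating_x5
3    S1       5   20     Dana    242         25
5    S3       4   17     Dana    242         20
0    S3       3   17     Dana    242         15
2    S4       3   16      Cal    249         15
4    S5       3    5     Dana    242         15
6    S4       2   12      Cal    249         10
filter rows where price > 242:
  store  rating  qty customer  price  rating_x5
2    S4       3   16      Cal    249         15
6    S4       2   12      Cal    249         10
Taking the min of column 'rating_x5' gives 10.

10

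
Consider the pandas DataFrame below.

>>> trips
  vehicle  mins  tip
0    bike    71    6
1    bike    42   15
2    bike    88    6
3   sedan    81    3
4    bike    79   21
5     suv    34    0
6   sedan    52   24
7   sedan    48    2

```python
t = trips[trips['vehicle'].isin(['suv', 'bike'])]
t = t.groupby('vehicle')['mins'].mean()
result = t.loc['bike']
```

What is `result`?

70.0

filter rows where vehicle in ['suv', 'bike']:
  vehicle  mins  tip
0    bike    71    6
1    bike    42   15
2    bike    88    6
4    bike    79   21
5     suv    34    0
group by vehicle, mean of mins:
vehicle
bike    70.0
suv     34.0
Name: mins, dtype: float64
So loc['bike'] = 70.0.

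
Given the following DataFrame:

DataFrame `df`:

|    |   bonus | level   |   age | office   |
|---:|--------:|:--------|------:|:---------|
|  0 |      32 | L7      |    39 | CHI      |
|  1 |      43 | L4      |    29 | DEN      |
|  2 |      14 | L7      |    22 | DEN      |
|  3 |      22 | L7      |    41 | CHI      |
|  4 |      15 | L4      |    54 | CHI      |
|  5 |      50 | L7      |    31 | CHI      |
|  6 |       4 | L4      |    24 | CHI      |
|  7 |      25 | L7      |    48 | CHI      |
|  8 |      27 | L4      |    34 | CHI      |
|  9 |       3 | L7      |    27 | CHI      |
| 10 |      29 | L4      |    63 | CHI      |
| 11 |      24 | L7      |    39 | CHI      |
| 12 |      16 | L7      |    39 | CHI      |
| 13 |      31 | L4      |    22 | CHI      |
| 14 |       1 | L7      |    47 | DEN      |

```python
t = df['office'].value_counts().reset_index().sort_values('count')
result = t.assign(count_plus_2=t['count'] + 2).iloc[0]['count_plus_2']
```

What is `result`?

value_counts of office:
office
CHI    12
DEN     3
Name: count, dtype: int64
reset_index():
  office  count
0    CHI     12
1    DEN      3
sort by count:
  office  count
1    DEN      3
0    CHI     12
add column count_plus_2 = t['count'] + 2:
  office  count  count_plus_2
1    DEN      3             5
0    CHI     12            14
Then the value at position 0, column 'count_plus_2': 5

5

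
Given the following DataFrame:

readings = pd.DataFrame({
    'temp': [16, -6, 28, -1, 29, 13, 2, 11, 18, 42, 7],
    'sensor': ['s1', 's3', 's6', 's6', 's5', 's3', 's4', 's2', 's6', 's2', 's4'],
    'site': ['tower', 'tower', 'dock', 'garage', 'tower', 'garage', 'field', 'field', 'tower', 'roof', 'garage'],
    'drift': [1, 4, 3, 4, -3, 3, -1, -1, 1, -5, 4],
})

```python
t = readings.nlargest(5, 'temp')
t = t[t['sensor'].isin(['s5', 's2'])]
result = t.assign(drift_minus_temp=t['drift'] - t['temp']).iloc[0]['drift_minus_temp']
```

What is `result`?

take 5 rows with largest temp:
   temp sensor   site  drift
9    42     s2   roof     -5
4    29     s5  tower     -3
2    28     s6   dock      3
8    18     s6  tower      1
0    16     s1  tower      1
filter rows where sensor in ['s5', 's2']:
   temp sensor   site  drift
9    42     s2   roof     -5
4    29     s5  tower     -3
add column drift_minus_temp = t['drift'] - t['temp']:
   temp sensor   site  drift  drift_minus_temp
9    42     s2   roof     -5               -47
4    29     s5  tower     -3               -32
Hence -47.

-47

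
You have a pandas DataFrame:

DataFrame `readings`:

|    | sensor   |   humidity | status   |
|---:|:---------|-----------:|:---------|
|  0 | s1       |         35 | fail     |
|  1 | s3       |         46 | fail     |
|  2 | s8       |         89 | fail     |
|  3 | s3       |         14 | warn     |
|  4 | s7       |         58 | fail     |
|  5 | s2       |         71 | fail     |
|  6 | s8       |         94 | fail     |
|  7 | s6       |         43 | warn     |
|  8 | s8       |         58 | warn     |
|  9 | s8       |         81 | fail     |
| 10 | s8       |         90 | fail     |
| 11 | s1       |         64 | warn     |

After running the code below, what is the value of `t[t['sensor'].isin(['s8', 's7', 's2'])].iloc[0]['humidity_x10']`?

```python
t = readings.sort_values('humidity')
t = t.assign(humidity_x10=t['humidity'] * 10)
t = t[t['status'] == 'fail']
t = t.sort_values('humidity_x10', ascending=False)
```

940

sort by humidity:
   sensor  humidity status
3      s3        14   warn
0      s1        35   fail
7      s6        43   warn
1      s3        46   fail
4      s7        58   fail
8      s8        58   warn
11     s1        64   warn
5      s2        71   fail
9      s8        81   fail
2      s8        89   fail
10     s8        90   fail
6      s8        94   fail
add column humidity_x10 = t['humidity'] * 10:
   sensor  humidity status  humidity_x10
3      s3        14   warn           140
0      s1        35   fail           350
7      s6        43   warn           430
1      s3        46   fail           460
4      s7        58   fail           580
8      s8        58   warn           580
11     s1        64   warn           640
5      s2        71   fail           710
9      s8        81   fail           810
2      s8        89   fail           890
10     s8        90   fail           900
6      s8        94   fail           940
filter rows where status == 'fail':
   sensor  humidity status  humidity_x10
0      s1        35   fail           350
1      s3        46   fail           460
4      s7        58   fail           580
5      s2        71   fail           710
9      s8        81   fail           810
2      s8        89   fail           890
10     s8        90   fail           900
6      s8        94   fail           940
sort by humidity_x10 descending:
   sensor  humidity status  humidity_x10
6      s8        94   fail           940
10     s8        90   fail           900
2      s8        89   fail           890
9      s8        81   fail           810
5      s2        71   fail           710
4      s7        58   fail           580
1      s3        46   fail           460
0      s1        35   fail           350
filter rows where sensor in ['s8', 's7', 's2']:
   sensor  humidity status  humidity_x10
6      s8        94   fail           940
10     s8        90   fail           900
2      s8        89   fail           890
9      s8        81   fail           810
5      s2        71   fail           710
4      s7        58   fail           580
Finally, value at position 0, column 'humidity_x10' = 940.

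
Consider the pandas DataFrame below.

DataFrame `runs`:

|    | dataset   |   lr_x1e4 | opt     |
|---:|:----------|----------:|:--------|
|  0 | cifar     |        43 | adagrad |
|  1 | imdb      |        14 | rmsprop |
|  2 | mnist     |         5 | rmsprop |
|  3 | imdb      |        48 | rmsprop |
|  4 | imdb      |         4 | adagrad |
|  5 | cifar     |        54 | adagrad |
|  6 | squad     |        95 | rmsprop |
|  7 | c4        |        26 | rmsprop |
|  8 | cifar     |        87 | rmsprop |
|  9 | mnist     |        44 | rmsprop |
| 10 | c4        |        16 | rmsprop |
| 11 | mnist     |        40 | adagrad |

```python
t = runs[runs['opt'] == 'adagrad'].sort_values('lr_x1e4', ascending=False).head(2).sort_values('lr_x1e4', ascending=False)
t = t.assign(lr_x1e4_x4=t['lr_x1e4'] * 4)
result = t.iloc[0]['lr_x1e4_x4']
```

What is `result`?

216

filter rows where opt == 'adagrad':
   dataset  lr_x1e4      opt
0    cifar       43  adagrad
4     imdb        4  adagrad
5    cifar       54  adagrad
11   mnist       40  adagrad
sort by lr_x1e4 descending:
   dataset  lr_x1e4      opt
5    cifar       54  adagrad
0    cifar       43  adagrad
11   mnist       40  adagrad
4     imdb        4  adagrad
take first 2 rows:
  dataset  lr_x1e4      opt
5   cifar       54  adagrad
0   cifar       43  adagrad
sort by lr_x1e4 descending:
  dataset  lr_x1e4      opt
5   cifar       54  adagrad
0   cifar       43  adagrad
add column lr_x1e4_x4 = t['lr_x1e4'] * 4:
  dataset  lr_x1e4      opt  lr_x1e4_x4
5   cifar       54  adagrad         216
0   cifar       43  adagrad         172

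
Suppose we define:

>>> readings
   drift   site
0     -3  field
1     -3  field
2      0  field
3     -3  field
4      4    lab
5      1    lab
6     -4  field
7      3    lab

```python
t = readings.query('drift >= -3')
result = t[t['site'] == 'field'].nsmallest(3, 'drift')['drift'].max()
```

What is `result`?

-3

filter rows where drift >= -3:
   drift   site
0     -3  field
1     -3  field
2      0  field
3     -3  field
4      4    lab
5      1    lab
7      3    lab
filter rows where site == 'field':
   drift   site
0     -3  field
1     -3  field
2      0  field
3     -3  field
take 3 rows with smallest drift:
   drift   site
0     -3  field
1     -3  field
3     -3  field
Finally, max of column 'drift' = -3.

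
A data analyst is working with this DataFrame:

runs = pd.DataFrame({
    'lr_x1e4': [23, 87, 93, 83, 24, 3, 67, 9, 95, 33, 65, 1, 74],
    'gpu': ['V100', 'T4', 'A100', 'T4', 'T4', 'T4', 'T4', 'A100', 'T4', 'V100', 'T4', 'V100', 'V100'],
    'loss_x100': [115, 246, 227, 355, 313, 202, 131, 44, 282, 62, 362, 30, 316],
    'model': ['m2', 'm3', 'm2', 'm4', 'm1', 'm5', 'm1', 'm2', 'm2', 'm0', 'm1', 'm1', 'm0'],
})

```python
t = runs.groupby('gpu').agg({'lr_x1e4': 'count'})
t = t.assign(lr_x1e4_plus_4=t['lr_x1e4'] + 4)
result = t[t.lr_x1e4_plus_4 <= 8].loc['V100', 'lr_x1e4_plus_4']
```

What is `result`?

group by gpu, count of lr_x1e4:
      lr_x1e4
gpu          
A100        2
T4          7
V100        4
add column lr_x1e4_plus_4 = t['lr_x1e4'] + 4:
      lr_x1e4  lr_x1e4_plus_4
gpu                          
A100        2               6
T4          7              11
V100        4               8
filter rows where lr_x1e4_plus_4 <= 8:
      lr_x1e4  lr_x1e4_plus_4
gpu                          
A100        2               6
V100        4               8
The value at row 'V100', column 'lr_x1e4_plus_4' is 8.

8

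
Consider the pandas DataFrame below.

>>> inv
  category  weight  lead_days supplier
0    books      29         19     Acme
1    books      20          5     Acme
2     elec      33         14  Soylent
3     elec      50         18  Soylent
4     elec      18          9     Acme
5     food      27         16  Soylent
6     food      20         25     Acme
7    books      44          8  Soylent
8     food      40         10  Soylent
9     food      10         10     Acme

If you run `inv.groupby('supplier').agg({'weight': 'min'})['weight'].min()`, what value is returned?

10

group by supplier, min of weight:
          weight
supplier        
Acme          10
Soylent       27
Then the min of column 'weight': 10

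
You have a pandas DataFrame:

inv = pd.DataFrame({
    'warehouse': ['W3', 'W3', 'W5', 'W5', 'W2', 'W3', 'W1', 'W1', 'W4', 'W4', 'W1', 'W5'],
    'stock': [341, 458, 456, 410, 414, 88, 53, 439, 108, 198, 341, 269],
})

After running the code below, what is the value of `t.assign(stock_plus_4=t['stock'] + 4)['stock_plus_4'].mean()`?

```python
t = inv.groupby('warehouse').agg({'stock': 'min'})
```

group by warehouse, min of stock:
           stock
warehouse       
W1            53
W2           414
W3            88
W4           108
W5           269
add column stock_plus_4 = t['stock'] + 4:
           stock  stock_plus_4
warehouse                     
W1            53            57
W2           414           418
W3            88            92
W4           108           112
W5           269           273
Then the mean of column 'stock_plus_4': 190.4

190.4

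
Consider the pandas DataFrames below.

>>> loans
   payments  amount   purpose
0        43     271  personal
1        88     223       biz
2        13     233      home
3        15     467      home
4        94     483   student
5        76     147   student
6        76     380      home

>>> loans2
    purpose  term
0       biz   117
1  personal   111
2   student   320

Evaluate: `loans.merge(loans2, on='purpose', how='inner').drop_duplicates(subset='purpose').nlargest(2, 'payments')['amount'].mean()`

353.0

merge on 'purpose' (how='inner') → 4 rows:
   payments  amount   purpose  term
0        43     271  personal   111
1        88     223       biz   117
2        94     483   student   320
3        76     147   student   320
drop duplicate purpose (keep=first):
   payments  amount   purpose  term
0        43     271  personal   111
1        88     223       biz   117
2        94     483   student   320
take 2 rows with largest payments:
   payments  amount  purpose  term
2        94     483  student   320
1        88     223      biz   117
The mean of column 'amount' is 353.0.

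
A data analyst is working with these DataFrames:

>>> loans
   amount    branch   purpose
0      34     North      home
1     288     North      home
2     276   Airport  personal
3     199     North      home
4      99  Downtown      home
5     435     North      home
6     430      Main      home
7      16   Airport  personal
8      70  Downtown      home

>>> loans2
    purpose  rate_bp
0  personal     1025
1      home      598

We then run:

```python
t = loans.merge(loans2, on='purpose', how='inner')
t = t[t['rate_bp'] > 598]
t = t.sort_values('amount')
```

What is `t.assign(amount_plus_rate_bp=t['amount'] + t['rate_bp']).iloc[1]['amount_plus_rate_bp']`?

merge on 'purpose' (how='inner') → 9 rows:
   amount    branch   purpose  rate_bp
0      34     North      home      598
1     288     North      home      598
2     276   Airport  personal     1025
3     199     North      home      598
4      99  Downtown      home      598
5     435     North      home      598
6     430      Main      home      598
7      16   Airport  personal     1025
8      70  Downtown      home      598
filter rows where rate_bp > 598:
   amount   branch   purpose  rate_bp
2     276  Airport  personal     1025
7      16  Airport  personal     1025
sort by amount:
   amount   branch   purpose  rate_bp
7      16  Airport  personal     1025
2     276  Airport  personal     1025
add column amount_plus_rate_bp = t['amount'] + t['rate_bp']:
   amount   branch   purpose  rate_bp  amount_plus_rate_bp
7      16  Airport  personal     1025                 1041
2     276  Airport  personal     1025                 1301
Finally, value at position 1, column 'amount_plus_rate_bp' = 1301.

1301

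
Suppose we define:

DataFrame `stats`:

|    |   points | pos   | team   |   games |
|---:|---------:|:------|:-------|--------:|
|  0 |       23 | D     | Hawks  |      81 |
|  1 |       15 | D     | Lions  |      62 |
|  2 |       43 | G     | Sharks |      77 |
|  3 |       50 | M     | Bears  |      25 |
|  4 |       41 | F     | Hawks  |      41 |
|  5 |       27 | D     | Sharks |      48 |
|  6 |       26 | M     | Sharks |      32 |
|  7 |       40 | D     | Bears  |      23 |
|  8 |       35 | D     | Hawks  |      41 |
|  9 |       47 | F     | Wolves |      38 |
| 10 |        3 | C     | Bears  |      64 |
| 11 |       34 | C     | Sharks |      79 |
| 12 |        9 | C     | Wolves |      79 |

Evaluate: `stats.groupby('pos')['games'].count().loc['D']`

5

group by pos, count of games:
pos
C    3
D    5
F    2
G    1
M    2
Name: games, dtype: int64
So loc['D'] = 5.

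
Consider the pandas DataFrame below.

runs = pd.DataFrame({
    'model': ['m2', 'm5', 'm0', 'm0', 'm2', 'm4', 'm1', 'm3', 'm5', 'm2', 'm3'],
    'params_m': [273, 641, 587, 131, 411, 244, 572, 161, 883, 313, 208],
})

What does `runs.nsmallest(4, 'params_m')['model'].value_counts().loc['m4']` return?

take 4 rows with smallest params_m:
   model  params_m
3     m0       131
7     m3       161
10    m3       208
5     m4       244
value_counts of model:
model
m3    2
m0    1
m4    1
Name: count, dtype: int64

1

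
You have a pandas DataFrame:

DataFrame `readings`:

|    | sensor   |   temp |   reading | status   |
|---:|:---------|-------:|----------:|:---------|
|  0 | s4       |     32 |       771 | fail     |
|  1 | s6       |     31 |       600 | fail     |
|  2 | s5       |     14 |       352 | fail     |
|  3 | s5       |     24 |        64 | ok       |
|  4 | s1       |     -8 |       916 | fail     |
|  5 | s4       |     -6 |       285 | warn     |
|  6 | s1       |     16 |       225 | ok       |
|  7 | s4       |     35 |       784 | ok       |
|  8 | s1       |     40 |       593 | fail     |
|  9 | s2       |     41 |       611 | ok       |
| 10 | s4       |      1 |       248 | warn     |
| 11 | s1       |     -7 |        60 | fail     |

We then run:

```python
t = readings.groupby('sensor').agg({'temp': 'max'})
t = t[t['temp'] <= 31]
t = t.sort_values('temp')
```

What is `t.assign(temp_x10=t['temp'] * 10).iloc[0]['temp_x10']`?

240

group by sensor, max of temp:
        temp
sensor      
s1        40
s2        41
s4        35
s5        24
s6        31
filter rows where temp <= 31:
        temp
sensor      
s5        24
s6        31
sort by temp:
        temp
sensor      
s5        24
s6        31
add column temp_x10 = t['temp'] * 10:
        temp  temp_x10
sensor                
s5        24       240
s6        31       310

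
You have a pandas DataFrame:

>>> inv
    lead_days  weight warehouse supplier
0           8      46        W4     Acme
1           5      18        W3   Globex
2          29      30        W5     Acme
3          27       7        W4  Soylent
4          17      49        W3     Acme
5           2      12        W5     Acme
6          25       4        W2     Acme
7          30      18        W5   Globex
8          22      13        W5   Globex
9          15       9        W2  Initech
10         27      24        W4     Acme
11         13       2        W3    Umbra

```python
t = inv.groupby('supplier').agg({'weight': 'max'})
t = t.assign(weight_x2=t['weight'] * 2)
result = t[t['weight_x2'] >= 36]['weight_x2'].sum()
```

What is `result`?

134

group by supplier, max of weight:
          weight
supplier        
Acme          49
Globex        18
Initech        9
Soylent        7
Umbra          2
add column weight_x2 = t['weight'] * 2:
          weight  weight_x2
supplier                   
Acme          49         98
Globex        18         36
Initech        9         18
Soylent        7         14
Umbra          2          4
filter rows where weight_x2 >= 36:
          weight  weight_x2
supplier                   
Acme          49         98
Globex        18         36
Taking the sum of column 'weight_x2' gives 134.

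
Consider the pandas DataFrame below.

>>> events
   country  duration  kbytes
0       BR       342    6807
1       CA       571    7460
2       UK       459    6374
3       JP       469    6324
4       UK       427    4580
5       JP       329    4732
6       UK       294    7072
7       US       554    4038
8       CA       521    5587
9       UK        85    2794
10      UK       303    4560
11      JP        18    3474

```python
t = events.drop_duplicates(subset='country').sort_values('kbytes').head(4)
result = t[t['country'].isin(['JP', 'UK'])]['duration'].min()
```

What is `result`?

drop duplicate country (keep=first):
  country  duration  kbytes
0      BR       342    6807
1      CA       571    7460
2      UK       459    6374
3      JP       469    6324
7      US       554    4038
sort by kbytes:
  country  duration  kbytes
7      US       554    4038
3      JP       469    6324
2      UK       459    6374
0      BR       342    6807
1      CA       571    7460
take first 4 rows:
  country  duration  kbytes
7      US       554    4038
3      JP       469    6324
2      UK       459    6374
0      BR       342    6807
filter rows where country in ['JP', 'UK']:
  country  duration  kbytes
3      JP       469    6324
2      UK       459    6374
Finally, min of column 'duration' = 459.

459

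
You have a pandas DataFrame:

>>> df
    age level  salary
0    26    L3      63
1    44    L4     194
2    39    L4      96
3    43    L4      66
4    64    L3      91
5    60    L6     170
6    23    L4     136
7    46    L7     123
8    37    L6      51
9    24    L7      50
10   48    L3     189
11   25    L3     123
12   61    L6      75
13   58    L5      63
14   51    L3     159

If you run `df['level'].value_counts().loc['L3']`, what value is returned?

5

value_counts of level:
level
L3    5
L4    4
L6    3
L7    2
L5    1
Name: count, dtype: int64
Hence 5.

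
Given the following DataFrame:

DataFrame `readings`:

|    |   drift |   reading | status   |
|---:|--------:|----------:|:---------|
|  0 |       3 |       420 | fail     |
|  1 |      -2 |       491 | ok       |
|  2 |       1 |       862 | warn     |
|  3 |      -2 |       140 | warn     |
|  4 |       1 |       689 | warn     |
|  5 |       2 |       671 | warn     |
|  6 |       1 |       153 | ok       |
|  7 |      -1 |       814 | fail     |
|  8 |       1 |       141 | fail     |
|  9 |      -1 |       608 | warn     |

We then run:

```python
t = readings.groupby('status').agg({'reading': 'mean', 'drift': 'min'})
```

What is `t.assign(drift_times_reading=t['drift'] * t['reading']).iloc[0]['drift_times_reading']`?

group by status: mean(reading), min(drift):
           reading  drift
status                   
fail    458.333333     -1
ok      322.000000     -2
warn    594.000000     -2
add column drift_times_reading = t['drift'] * t['reading']:
           reading  drift  drift_times_reading
status                                        
fail    458.333333     -1          -458.333333
ok      322.000000     -2          -644.000000
warn    594.000000     -2         -1188.000000

-458.333333333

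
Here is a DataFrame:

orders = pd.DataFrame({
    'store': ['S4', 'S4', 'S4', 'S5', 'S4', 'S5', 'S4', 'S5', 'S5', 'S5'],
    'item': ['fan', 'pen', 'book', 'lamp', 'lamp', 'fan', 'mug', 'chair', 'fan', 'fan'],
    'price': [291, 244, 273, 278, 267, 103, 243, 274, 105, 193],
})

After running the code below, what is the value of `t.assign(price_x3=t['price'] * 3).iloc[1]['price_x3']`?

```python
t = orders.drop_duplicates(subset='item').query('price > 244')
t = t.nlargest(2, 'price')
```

drop duplicate item (keep=first):
  store   item  price
0    S4    fan    291
1    S4    pen    244
2    S4   book    273
3    S5   lamp    278
6    S4    mug    243
7    S5  chair    274
filter rows where price > 244:
  store   item  price
0    S4    fan    291
2    S4   book    273
3    S5   lamp    278
7    S5  chair    274
take 2 rows with largest price:
  store  item  price
0    S4   fan    291
3    S5  lamp    278
add column price_x3 = t['price'] * 3:
  store  item  price  price_x3
0    S4   fan    291       873
3    S5  lamp    278       834
value at position 1, column 'price_x3' → 834

834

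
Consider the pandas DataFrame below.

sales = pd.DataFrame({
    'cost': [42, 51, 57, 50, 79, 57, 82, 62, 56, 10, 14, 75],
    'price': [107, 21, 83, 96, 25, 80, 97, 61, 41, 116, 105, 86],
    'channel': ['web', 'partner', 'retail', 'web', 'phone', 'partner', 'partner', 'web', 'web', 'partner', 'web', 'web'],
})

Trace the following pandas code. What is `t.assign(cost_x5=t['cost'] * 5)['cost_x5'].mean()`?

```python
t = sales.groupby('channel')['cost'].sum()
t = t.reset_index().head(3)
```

560.0

group by channel, sum of cost:
channel
partner    200
phone       79
retail      57
web        299
Name: cost, dtype: int64
reset_index():
   channel  cost
0  partner   200
1    phone    79
2   retail    57
3      web   299
take first 3 rows:
   channel  cost
0  partner   200
1    phone    79
2   retail    57
add column cost_x5 = t['cost'] * 5:
   channel  cost  cost_x5
0  partner   200     1000
1    phone    79      395
2   retail    57      285
Then the mean of column 'cost_x5': 560.0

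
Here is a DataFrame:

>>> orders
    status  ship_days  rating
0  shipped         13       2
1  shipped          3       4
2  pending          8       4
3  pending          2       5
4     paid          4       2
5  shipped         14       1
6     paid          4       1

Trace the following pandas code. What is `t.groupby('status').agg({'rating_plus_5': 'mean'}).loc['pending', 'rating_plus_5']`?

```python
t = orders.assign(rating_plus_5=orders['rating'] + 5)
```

add column rating_plus_5 = orders['rating'] + 5:
    status  ship_days  rating  rating_plus_5
0  shipped         13       2              7
1  shipped          3       4              9
2  pending          8       4              9
3  pending          2       5             10
4     paid          4       2              7
5  shipped         14       1              6
6     paid          4       1              6
group by status, mean of rating_plus_5:
         rating_plus_5
status                
paid          6.500000
pending       9.500000
shipped       7.333333
Hence 9.5.

9.5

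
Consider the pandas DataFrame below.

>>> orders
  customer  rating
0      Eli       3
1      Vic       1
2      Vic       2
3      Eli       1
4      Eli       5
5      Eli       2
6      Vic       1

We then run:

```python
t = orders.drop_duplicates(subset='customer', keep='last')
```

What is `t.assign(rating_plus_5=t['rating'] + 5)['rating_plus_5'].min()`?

drop duplicate customer (keep=last):
  customer  rating
5      Eli       2
6      Vic       1
add column rating_plus_5 = t['rating'] + 5:
  customer  rating  rating_plus_5
5      Eli       2              7
6      Vic       1              6

6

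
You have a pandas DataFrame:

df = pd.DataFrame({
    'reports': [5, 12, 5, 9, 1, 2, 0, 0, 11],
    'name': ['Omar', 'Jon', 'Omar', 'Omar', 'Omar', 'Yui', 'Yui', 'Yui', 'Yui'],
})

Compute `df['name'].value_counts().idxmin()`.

Jon

value_counts of name:
name
Omar    4
Yui     4
Jon     1
Name: count, dtype: int64
So idxmin() = Jon.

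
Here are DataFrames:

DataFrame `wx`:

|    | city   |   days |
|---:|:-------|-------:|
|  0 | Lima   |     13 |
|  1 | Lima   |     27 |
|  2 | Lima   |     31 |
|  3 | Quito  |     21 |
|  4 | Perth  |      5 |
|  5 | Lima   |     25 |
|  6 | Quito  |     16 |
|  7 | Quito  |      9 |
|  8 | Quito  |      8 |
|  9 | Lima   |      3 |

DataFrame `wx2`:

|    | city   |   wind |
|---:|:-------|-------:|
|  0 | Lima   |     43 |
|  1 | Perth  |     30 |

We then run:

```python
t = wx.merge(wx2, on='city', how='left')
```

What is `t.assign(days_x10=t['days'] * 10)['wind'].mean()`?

40.8333333333

merge on 'city' (how='left') → 10 rows:
    city  days  wind
0   Lima    13  43.0
1   Lima    27  43.0
2   Lima    31  43.0
3  Quito    21   NaN
4  Perth     5  30.0
5   Lima    25  43.0
6  Quito    16   NaN
7  Quito     9   NaN
8  Quito     8   NaN
9   Lima     3  43.0
add column days_x10 = t['days'] * 10:
    city  days  wind  days_x10
0   Lima    13  43.0       130
1   Lima    27  43.0       270
2   Lima    31  43.0       310
3  Quito    21   NaN       210
4  Perth     5  30.0        50
5   Lima    25  43.0       250
6  Quito    16   NaN       160
7  Quito     9   NaN        90
8  Quito     8   NaN        80
9   Lima     3  43.0        30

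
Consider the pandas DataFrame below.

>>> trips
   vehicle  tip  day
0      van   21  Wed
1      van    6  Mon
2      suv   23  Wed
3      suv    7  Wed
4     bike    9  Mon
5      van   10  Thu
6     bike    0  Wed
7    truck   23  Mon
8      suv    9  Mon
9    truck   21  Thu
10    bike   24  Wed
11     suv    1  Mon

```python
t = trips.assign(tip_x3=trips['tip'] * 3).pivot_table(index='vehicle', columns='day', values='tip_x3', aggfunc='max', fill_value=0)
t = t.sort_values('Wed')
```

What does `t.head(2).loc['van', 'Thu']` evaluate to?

30

add column tip_x3 = trips['tip'] * 3:
   vehicle  tip  day  tip_x3
0      van   21  Wed      63
1      van    6  Mon      18
2      suv   23  Wed      69
3      suv    7  Wed      21
4     bike    9  Mon      27
5      van   10  Thu      30
6     bike    0  Wed       0
7    truck   23  Mon      69
8      suv    9  Mon      27
9    truck   21  Thu      63
10    bike   24  Wed      72
11     suv    1  Mon       3
pivot: rows=vehicle, cols=day, max(tip_x3):
day      Mon  Thu  Wed
vehicle               
bike      27    0   72
suv       27    0   69
truck     69   63    0
van       18   30   63
sort by Wed:
day      Mon  Thu  Wed
vehicle               
truck     69   63    0
van       18   30   63
suv       27    0   69
bike      27    0   72
take first 2 rows:
day      Mon  Thu  Wed
vehicle               
truck     69   63    0
van       18   30   63
Finally, value at row 'van', column 'Thu' = 30.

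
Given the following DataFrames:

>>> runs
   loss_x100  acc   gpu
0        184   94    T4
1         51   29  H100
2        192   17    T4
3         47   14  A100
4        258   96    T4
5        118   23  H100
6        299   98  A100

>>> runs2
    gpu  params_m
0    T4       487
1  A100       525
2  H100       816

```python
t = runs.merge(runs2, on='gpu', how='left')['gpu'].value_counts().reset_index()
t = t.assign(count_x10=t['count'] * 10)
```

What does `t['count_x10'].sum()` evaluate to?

70

merge on 'gpu' (how='left') → 7 rows:
   loss_x100  acc   gpu  params_m
0        184   94    T4       487
1         51   29  H100       816
2        192   17    T4       487
3         47   14  A100       525
4        258   96    T4       487
5        118   23  H100       816
6        299   98  A100       525
value_counts of gpu:
gpu
T4      3
H100    2
A100    2
Name: count, dtype: int64
reset_index():
    gpu  count
0    T4      3
1  H100      2
2  A100      2
add column count_x10 = t['count'] * 10:
    gpu  count  count_x10
0    T4      3         30
1  H100      2         20
2  A100      2         20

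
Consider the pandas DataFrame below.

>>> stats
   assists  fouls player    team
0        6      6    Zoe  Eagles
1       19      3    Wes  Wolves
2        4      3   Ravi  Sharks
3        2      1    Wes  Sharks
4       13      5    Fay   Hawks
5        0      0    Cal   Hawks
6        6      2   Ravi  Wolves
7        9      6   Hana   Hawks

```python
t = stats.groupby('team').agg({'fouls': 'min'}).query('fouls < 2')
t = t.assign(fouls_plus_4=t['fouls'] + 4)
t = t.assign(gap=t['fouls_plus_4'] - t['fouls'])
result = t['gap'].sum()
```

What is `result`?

8

group by team, min of fouls:
        fouls
team         
Eagles      6
Hawks       0
Sharks      1
Wolves      2
filter rows where fouls < 2:
        fouls
team         
Hawks       0
Sharks      1
add column fouls_plus_4 = t['fouls'] + 4:
        fouls  fouls_plus_4
team                       
Hawks       0             4
Sharks      1             5
add column gap = t['fouls_plus_4'] - t['fouls']:
        fouls  fouls_plus_4  gap
team                            
Hawks       0             4    4
Sharks      1             5    4
sum of column 'gap' → 8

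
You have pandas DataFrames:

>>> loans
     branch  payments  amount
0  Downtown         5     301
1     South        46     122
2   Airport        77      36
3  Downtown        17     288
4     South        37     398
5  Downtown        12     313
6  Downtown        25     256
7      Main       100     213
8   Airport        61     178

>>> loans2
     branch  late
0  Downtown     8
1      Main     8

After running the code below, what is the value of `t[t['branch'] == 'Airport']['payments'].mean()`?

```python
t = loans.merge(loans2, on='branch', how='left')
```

69.0

merge on 'branch' (how='left') → 9 rows:
     branch  payments  amount  late
0  Downtown         5     301   8.0
1     South        46     122   NaN
2   Airport        77      36   NaN
3  Downtown        17     288   8.0
4     South        37     398   NaN
5  Downtown        12     313   8.0
6  Downtown        25     256   8.0
7      Main       100     213   8.0
8   Airport        61     178   NaN
filter rows where branch == 'Airport':
    branch  payments  amount  late
2  Airport        77      36   NaN
8  Airport        61     178   NaN
Hence 69.0.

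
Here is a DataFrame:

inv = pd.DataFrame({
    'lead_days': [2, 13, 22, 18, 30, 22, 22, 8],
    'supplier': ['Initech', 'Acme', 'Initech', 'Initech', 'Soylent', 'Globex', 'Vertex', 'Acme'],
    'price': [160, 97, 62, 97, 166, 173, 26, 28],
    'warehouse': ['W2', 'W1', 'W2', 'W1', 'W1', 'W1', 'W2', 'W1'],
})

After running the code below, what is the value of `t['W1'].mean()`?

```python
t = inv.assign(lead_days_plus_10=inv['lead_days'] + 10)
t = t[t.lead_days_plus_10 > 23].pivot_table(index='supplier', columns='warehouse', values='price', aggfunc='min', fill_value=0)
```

add column lead_days_plus_10 = inv['lead_days'] + 10:
   lead_days supplier  price warehouse  lead_days_plus_10
0          2  Initech    160        W2                 12
1         13     Acme     97        W1                 23
2         22  Initech     62        W2                 32
3         18  Initech     97        W1                 28
4         30  Soylent    166        W1                 40
5         22   Globex    173        W1                 32
6         22   Vertex     26        W2                 32
7          8     Acme     28        W1                 18
filter rows where lead_days_plus_10 > 23:
   lead_days supplier  price warehouse  lead_days_plus_10
2         22  Initech     62        W2                 32
3         18  Initech     97        W1                 28
4         30  Soylent    166        W1                 40
5         22   Globex    173        W1                 32
6         22   Vertex     26        W2                 32
pivot: rows=supplier, cols=warehouse, min(price):
warehouse   W1  W2
supplier          
Globex     173   0
Initech     97  62
Soylent    166   0
Vertex       0  26
Finally, mean of column 'W1' = 109.0.

109.0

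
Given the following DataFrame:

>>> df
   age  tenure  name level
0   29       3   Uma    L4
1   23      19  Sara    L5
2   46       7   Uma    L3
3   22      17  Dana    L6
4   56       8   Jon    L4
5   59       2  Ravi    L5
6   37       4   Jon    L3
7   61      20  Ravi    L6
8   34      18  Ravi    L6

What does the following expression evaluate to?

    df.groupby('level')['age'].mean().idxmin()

L6

group by level, mean of age:
level
L3    41.5
L4    42.5
L5    41.0
L6    39.0
Name: age, dtype: float64
Then the label with the smallest value: L6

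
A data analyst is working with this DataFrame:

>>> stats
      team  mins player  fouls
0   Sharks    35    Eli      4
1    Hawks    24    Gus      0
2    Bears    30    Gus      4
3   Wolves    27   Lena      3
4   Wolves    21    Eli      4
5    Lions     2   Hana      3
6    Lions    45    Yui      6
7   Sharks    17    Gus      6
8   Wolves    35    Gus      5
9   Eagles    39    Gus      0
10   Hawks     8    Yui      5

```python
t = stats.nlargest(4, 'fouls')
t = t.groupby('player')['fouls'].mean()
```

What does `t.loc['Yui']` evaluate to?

5.5

take 4 rows with largest fouls:
      team  mins player  fouls
6    Lions    45    Yui      6
7   Sharks    17    Gus      6
8   Wolves    35    Gus      5
10   Hawks     8    Yui      5
group by player, mean of fouls:
player
Gus    5.5
Yui    5.5
Name: fouls, dtype: float64
Finally, value at index 'Yui' = 5.5.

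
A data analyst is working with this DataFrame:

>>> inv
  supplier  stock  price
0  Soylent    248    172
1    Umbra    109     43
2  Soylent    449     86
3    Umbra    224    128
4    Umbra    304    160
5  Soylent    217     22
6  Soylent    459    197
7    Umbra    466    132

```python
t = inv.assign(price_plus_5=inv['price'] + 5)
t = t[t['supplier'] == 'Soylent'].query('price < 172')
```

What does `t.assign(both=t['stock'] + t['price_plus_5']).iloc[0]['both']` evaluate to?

540

add column price_plus_5 = inv['price'] + 5:
  supplier  stock  price  price_plus_5
0  Soylent    248    172           177
1    Umbra    109     43            48
2  Soylent    449     86            91
3    Umbra    224    128           133
4    Umbra    304    160           165
5  Soylent    217     22            27
6  Soylent    459    197           202
7    Umbra    466    132           137
filter rows where supplier == 'Soylent':
  supplier  stock  price  price_plus_5
0  Soylent    248    172           177
2  Soylent    449     86            91
5  Soylent    217     22            27
6  Soylent    459    197           202
filter rows where price < 172:
  supplier  stock  price  price_plus_5
2  Soylent    449     86            91
5  Soylent    217     22            27
add column both = t['stock'] + t['price_plus_5']:
  supplier  stock  price  price_plus_5  both
2  Soylent    449     86            91   540
5  Soylent    217     22            27   244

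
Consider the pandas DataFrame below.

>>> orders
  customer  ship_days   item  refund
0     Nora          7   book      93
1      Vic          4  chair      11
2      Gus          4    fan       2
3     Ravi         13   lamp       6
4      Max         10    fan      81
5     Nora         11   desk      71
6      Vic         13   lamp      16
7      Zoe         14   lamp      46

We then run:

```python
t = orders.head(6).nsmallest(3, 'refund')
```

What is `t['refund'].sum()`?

take first 6 rows:
  customer  ship_days   item  refund
0     Nora          7   book      93
1      Vic          4  chair      11
2      Gus          4    fan       2
3     Ravi         13   lamp       6
4      Max         10    fan      81
5     Nora         11   desk      71
take 3 rows with smallest refund:
  customer  ship_days   item  refund
2      Gus          4    fan       2
3     Ravi         13   lamp       6
1      Vic          4  chair      11
Taking the sum of column 'refund' gives 19.

19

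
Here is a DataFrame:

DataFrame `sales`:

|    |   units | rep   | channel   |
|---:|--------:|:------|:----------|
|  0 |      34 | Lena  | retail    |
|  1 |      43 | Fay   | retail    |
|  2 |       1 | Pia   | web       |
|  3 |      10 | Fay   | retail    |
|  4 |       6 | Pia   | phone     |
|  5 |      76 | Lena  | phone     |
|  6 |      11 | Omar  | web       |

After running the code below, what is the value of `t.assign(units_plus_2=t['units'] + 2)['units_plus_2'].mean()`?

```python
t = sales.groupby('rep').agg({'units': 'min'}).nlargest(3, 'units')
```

group by rep, min of units:
      units
rep        
Fay      10
Lena     34
Omar     11
Pia       1
take 3 rows with largest units:
      units
rep        
Lena     34
Omar     11
Fay      10
add column units_plus_2 = t['units'] + 2:
      units  units_plus_2
rep                      
Lena     34            36
Omar     11            13
Fay      10            12
Reading off the mean of column 'units_plus_2', we get 20.3333333333.

20.3333333333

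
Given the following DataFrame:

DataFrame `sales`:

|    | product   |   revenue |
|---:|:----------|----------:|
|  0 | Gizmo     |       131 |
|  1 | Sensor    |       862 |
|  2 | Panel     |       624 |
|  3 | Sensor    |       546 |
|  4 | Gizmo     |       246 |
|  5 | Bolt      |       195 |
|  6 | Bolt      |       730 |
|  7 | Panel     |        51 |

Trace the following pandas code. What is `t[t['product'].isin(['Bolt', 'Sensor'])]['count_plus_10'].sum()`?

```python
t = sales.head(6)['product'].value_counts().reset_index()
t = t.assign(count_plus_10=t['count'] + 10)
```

23

take first 6 rows:
  product  revenue
0   Gizmo      131
1  Sensor      862
2   Panel      624
3  Sensor      546
4   Gizmo      246
5    Bolt      195
value_counts of product:
product
Gizmo     2
Sensor    2
Panel     1
Bolt      1
Name: count, dtype: int64
reset_index():
  product  count
0   Gizmo      2
1  Sensor      2
2   Panel      1
3    Bolt      1
add column count_plus_10 = t['count'] + 10:
  product  count  count_plus_10
0   Gizmo      2             12
1  Sensor      2             12
2   Panel      1             11
3    Bolt      1             11
filter rows where product in ['Bolt', 'Sensor']:
  product  count  count_plus_10
1  Sensor      2             12
3    Bolt      1             11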